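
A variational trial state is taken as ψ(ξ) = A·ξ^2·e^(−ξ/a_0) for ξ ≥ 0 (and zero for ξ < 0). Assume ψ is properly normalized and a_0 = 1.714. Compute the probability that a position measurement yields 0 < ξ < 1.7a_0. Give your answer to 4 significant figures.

P ≈ 0.2558

|ψ|² is the probability density, so P = ∫_{0}^{1.7a_0} |ψ|² dξ.
Since A² = 1/(3·a_0^5/4), this is the region integral divided by the full normalization integral.
Let u = ξ/a_0; then A² and the length scale cancel, so P = ∫_{0}^{1.7} u^4·e^(-2·u) du ÷ ∫_{0}^{∞} u^4·e^(-2·u) du.
With ∫ u^4·e^(-2·u) du = -(u^4/2 + u^3 + 3·u^2/2 + 3·u/2 + 3/4)·e^(-2·u) + C, the region integral is ≈ 0.191864 and the full one is 3/4.
This works out to P = 0.25582.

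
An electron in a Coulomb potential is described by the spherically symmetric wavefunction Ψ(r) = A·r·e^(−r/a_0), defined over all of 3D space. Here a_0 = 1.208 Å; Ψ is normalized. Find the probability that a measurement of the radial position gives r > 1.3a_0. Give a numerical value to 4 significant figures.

P ≈ 0.8774

Integrate the radial probability density 4πr²|Ψ|² over r > 1.3a_0.
The full normalization integral is A²·[3·π·a_0^5] = 1, fixing A².
Let u = r/a_0; then A², 4π and the length scale all cancel, so P = ∫_{1.3}^{∞} u^4·e^(-2·u) du ÷ ∫_{0}^{∞} u^4·e^(-2·u) du.
With ∫ u^4·e^(-2·u) du = -(u^4/2 + u^3 + 3·u^2/2 + 3·u/2 + 3/4)·e^(-2·u) + C, the region integral is ≈ 0.658068 and the full one is 3/4.
This evaluates to P = 0.87742.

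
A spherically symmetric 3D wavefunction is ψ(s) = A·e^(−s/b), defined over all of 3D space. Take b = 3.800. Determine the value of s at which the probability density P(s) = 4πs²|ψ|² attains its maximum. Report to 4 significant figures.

Set d/ds [P(s) = 4πs²|ψ|²] = 0 and solve for s > 0.
Solving yields s = b.
With b = 3.800, the most probable radial distance is 3.8000.

s ≈ 3.800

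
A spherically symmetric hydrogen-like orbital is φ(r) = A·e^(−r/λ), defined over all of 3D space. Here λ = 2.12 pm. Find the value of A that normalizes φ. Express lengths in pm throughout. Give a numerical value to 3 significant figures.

A ≈ 0.183 pm^(-3/2)

Normalization requires ∫|φ|² 4πr² dr = 1, integrated from 0 to ∞.
(Spherical symmetry: dV = 4πr² dr.)
With φ = A·e^(−r/λ), the integral evaluates to A²·[π·λ^3].
Setting this equal to 1 gives A² = 1/(π·λ^3).
Substituting λ = 2.12 gives A² = 0.03341, so A = 0.1828.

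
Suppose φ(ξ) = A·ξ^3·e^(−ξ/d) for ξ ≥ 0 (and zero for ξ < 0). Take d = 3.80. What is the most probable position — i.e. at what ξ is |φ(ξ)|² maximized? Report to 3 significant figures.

ξ ≈ 11.4

Set d/dξ [|φ(ξ)|²] = 0 and solve for ξ > 0.
This gives ξ = 3·d.
With d = 3.80, the most probable position is 11.40.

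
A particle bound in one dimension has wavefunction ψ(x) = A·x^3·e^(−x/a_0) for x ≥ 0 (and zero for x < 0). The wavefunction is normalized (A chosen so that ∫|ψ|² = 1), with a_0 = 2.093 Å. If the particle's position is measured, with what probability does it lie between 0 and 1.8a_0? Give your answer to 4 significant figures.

The probability is P = ∫ |ψ|² dx over [0, 1.8a_0].
Since A² = 1/(45·a_0^7/8), this is the region integral divided by the full normalization integral.
Let u = x/a_0; then A² and the length scale cancel, so P = ∫_{0}^{1.8} u^6·e^(-2·u) du ÷ ∫_{0}^{∞} u^6·e^(-2·u) du.
With ∫ u^6·e^(-2·u) du = -(4·u^6 + 12·u^5 + 30·u^4 + 60·u^3 + 90·u^2 + 90·u + 45)·e^(-2·u)/8 + C, the region integral is ≈ 0.412163 and the full one is 45/8.
This works out to P = 0.073273.

P ≈ 0.07327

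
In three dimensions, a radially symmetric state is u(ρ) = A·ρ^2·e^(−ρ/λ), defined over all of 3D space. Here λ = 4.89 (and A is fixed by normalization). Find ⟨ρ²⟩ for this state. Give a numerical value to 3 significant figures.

⟨ρ^2⟩ ≈ 335

By definition ⟨ρ²⟩ = ∫ ρ^2 |u(ρ)|² 4πρ² dρ.
Recall ∫₀^∞ ρ^m e^(−ρ/β) dρ = m!·β^(m+1), evaluating both integrals, ⟨ρ²⟩ = 14·λ^2.
Putting λ = 4.89 gives 334.8.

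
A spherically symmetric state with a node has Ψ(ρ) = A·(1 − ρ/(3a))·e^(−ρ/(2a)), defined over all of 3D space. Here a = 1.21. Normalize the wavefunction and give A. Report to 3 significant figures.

A ≈ 0.260

The normalization condition is ∫|Ψ|² 4πρ² dρ = 1 from 0 to ∞.
(Spherical symmetry: dV = 4πρ² dρ.)
Using ∫₀^∞ ρⁿ e^(−αρ) dρ = n!/αⁿ⁺¹, ∫|Ψ|² 4πρ² dρ = A²·(8·π·a^3/3).
Hence A² = 1/[8·π·a^3/3].
Plugging in a = 1.21 yields A = 0.2596.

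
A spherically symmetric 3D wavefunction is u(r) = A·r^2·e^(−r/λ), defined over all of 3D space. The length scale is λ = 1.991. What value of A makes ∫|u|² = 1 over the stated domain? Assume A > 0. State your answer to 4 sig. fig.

Normalization requires ∫|u|² 4πr² dr = 1, integrated from 0 to ∞.
The angular integral contributes 4π, leaving ∫₀^∞ r²|u|² dr.
With ∫₀^∞ r^6 e^(−αr) dr = 6!/α^7, the integral (without the A² prefactor) comes out to 45·π·λ^7/2.
Setting this equal to 1 gives A² = 1/(45·π·λ^7/2).
Plugging in λ = 1.991 yields A = 0.010680.

A ≈ 0.01068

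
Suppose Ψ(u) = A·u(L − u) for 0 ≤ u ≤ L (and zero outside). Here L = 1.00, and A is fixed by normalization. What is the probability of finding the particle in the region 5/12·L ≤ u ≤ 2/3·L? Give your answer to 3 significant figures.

P ≈ 0.444

The probability is P = ∫ |Ψ|² du over [5/12·L, 2/3·L].
The normalization integral ∫|Ψ|²du over the whole domain equals L^5/30·A², and A² cancels in the ratio.
In terms of t = u/L (A² and the length scale cancel between numerator and denominator), P = [∫_{5/12}^{2/3} t^2·(1 - t)^2 dt] / [∫_{0}^{1} t^2·(1 - t)^2 dt].
With ∫ t^2·(1 - t)^2 dt = t^3·(6·t^2 - 15·t + 10)/30 + C, the region integral is ≈ 0.014783 and the full one is 1/30.
Taking the ratio, P = 0.4435.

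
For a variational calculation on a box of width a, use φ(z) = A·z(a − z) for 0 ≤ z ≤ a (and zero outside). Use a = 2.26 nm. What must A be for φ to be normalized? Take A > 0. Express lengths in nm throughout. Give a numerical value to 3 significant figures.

A ≈ 0.713 nm^(-5/2)

Normalization requires ∫|φ|² dz = 1, integrated from 0 to a.
Expanding the polynomial and integrating term by term, ∫|φ|² dz = A²·(a^5/30).
Plugging in a = 2.26 yields A = 0.7133.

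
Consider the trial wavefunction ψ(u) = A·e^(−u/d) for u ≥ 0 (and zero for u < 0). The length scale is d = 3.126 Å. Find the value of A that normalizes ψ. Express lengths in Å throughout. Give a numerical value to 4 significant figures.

Normalization requires ∫|ψ|² du = 1, integrated from 0 to ∞.
The integral (without the A² prefactor) comes out to d/2.
Hence A² = 1/[d/2].
Substituting d = 3.126 gives A² = 0.63980, so A = 0.79987.

A ≈ 0.7999 Å^(-1/2)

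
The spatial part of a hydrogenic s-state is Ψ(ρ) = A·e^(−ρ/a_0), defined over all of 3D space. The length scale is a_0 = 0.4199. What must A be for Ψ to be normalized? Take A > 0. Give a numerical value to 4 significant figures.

Normalization requires ∫|Ψ|² 4πρ² dρ = 1, integrated from 0 to ∞.
Carrying out the integral gives A² · π·a_0^3.
So A² = (π·a_0^3)^(−1).
With a_0 = 0.4199: A² = 4.2994 and A = 2.0735.

A ≈ 2.074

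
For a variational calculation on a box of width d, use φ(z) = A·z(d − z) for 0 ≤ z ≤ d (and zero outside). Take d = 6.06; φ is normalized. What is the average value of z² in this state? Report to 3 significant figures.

The expectation value is the |φ|²-weighted average of z^2: ∫ z^2|φ|² dz.
Expanding the polynomial and integrating term by term, since the A² factors cancel between numerator and denominator, ⟨z²⟩ = 2·d^2/7.
Putting d = 6.06 gives 10.49.

⟨z^2⟩ ≈ 10.5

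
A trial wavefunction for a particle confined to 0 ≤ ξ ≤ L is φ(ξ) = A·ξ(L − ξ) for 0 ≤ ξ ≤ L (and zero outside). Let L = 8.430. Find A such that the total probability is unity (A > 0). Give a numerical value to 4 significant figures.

A ≈ 0.02655

Normalization requires ∫|φ|² dξ = 1, integrated from 0 to L.
Expanding the polynomial and integrating term by term, the integral (without the A² prefactor) comes out to L^5/30.
Substituting L = 8.430 gives A² = 0.00070467, so A = 0.026546.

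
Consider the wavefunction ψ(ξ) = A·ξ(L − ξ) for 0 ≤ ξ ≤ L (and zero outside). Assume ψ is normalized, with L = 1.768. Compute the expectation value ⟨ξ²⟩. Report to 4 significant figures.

⟨ξ^2⟩ ≈ 0.8931

By definition ⟨ξ²⟩ = ∫ ξ^2 |ψ(ξ)|² dξ.
Expanding the polynomial and integrating term by term, since the A² factors cancel between numerator and denominator, ⟨ξ²⟩ = 2·L^2/7.
With L = 1.768, ⟨ξ^2⟩ = 0.89309.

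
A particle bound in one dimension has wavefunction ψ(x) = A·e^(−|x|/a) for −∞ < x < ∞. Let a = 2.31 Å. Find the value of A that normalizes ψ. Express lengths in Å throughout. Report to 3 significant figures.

The normalization condition is ∫|ψ|² dx = 1 from −∞ to ∞.
Using ∫₀^∞ xⁿ e^(−αx) dx = n!/αⁿ⁺¹, carrying out the integral gives A² · a.
So A² = (a)^(−1).
With a = 2.31: A² = 0.4329 and A = 0.6580.

A ≈ 0.658 Å^(-1/2)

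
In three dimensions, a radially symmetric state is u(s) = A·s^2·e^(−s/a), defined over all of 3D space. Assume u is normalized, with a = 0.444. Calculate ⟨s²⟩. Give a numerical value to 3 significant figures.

⟨s²⟩ = ∫ s^2 |u|² 4πs² ds over the full domain.
With ∫₀^∞ s^8 e^(−αs) ds = 8!/α^9, evaluating both integrals, ⟨s²⟩ = 14·a^2.
Putting a = 0.444 gives 2.760.

⟨s^2⟩ ≈ 2.76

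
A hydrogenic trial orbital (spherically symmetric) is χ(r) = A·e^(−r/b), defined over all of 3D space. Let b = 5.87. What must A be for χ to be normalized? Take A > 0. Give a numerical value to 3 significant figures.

We need A² ∫|f|² 4πr² dr = 1, taking the integral from 0 to ∞.
In 3D with spherical symmetry the volume element is 4πr² dr.
Carrying out the integral gives A² · π·b^3.
Hence A² = 1/[π·b^3].
With b = 5.87: A² = 0.001574 and A = 0.03967.

A ≈ 0.0397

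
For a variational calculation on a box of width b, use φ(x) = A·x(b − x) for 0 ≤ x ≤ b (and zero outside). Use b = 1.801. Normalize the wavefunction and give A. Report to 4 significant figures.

Normalization requires ∫|φ|² dx = 1, integrated from 0 to b.
With φ = A·x(b − x), the integral evaluates to A²·[b^5/30].
With b = 1.801: A² = 1.5833 and A = 1.2583.

A ≈ 1.258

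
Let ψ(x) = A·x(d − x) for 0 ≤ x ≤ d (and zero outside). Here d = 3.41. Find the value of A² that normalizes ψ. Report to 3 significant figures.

The normalization condition is ∫|ψ|² dx = 1 from 0 to d.
The integral (without the A² prefactor) comes out to d^5/30.
Setting this equal to 1 gives A² = 1/(d^5/30).
With d = 3.41: A² = 0.06507 and A = 0.2551.

A^2 ≈ 0.0651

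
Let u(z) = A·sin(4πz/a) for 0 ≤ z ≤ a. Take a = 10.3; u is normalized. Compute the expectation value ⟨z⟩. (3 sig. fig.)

⟨z⟩ = ∫ z |u|² dz over the full domain.
The ratio of the moment integral to the normalization integral gives ⟨z⟩ = a/2.
Putting a = 10.3 gives 5.150.

⟨z⟩ ≈ 5.15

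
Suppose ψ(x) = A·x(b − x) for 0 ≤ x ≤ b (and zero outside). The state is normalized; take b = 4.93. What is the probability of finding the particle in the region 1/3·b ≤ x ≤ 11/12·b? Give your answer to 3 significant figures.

The probability is P = ∫ |ψ|² dx over [1/3·b, 11/12·b].
With A² fixed by ∫|ψ|² = 1, i.e. A² = (b^5/30)^(−1), substitute and integrate.
Substituting u = x/b, A² and the length scale cancel in the ratio: P = ∫_{1/3}^{11/12} u^2·(1 - u)^2 du / ∫_{0}^{1} u^2·(1 - u)^2 du.
Using ∫ u^2·(1 - u)^2 du = u^3·(6·u^2 - 15·u + 10)/30, the numerator is ≈ 0.026168 and the denominator is 1/30.
Evaluating gives P = 0.7850.

P ≈ 0.785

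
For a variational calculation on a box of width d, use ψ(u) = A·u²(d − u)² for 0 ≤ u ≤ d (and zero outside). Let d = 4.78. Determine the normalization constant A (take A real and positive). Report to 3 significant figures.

Require ∫ |ψ|² du = 1 over the whole domain.
Expanding the polynomial and integrating term by term, the integral (without the A² prefactor) comes out to d^9/630.
Hence A² = 1/[d^9/630].
With d = 4.78: A² = 0.0004836 and A = 0.02199.

A ≈ 0.0220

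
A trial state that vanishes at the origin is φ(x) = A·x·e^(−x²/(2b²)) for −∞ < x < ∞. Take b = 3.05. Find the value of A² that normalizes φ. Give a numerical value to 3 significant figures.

A^2 ≈ 0.0398

We need A² ∫|f|² dx = 1, taking the integral from −∞ to ∞.
With ∫_{−∞}^{∞} x^(2m) e^(−αx²) dx = (2m−1)!!·√π / (2^m α^(m+1/2)), with φ = A·x·e^(−x²/(2b²)), the integral evaluates to A²·[√(π)·b^3/2].
So A² = (√(π)·b^3/2)^(−1).
With b = 3.05: A² = 0.03977 and A = 0.1994.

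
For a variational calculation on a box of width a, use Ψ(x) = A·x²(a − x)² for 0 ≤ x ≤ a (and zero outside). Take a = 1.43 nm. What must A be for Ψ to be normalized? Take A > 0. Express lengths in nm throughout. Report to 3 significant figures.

Normalization requires ∫|Ψ|² dx = 1, integrated from 0 to a.
The integral (without the A² prefactor) comes out to a^9/630.
So A² = (a^9/630)^(−1).
Plugging in a = 1.43 yields A = 5.019.

A ≈ 5.02 nm^(-9/2)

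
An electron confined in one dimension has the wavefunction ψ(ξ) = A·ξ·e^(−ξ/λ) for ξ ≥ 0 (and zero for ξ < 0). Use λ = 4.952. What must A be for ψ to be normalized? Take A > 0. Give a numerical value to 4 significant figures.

A ≈ 0.1815

Normalization requires ∫|ψ|² dξ = 1, integrated from 0 to ∞.
Using ∫₀^∞ ξⁿ e^(−αξ) dξ = n!/αⁿ⁺¹, ∫|ψ|² dξ = A²·(λ^3/4).
So A² = (λ^3/4)^(−1).
With λ = 4.952: A² = 0.032940 and A = 0.18149.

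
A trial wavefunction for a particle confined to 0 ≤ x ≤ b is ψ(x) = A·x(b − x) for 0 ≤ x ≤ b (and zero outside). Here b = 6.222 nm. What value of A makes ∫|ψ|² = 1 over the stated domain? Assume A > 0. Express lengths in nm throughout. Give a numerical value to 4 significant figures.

Require ∫ |ψ|² dx = 1 over the whole domain.
∫|ψ|² dx = A²·(b^5/30).
Substituting b = 6.222 gives A² = 0.0032171, so A = 0.056720.

A ≈ 0.05672 nm^(-5/2)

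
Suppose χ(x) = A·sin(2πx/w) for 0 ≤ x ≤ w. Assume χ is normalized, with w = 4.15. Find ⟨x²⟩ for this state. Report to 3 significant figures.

The expectation value is the |χ|²-weighted average of x^2: ∫ x^2|χ|² dx.
Using sin²θ = (1 − cos 2θ)/2, since the A² factors cancel between numerator and denominator, ⟨x²⟩ = -w^2/(8·π^2) + w^2/3.
With w = 4.15, ⟨x^2⟩ = 5.523.

⟨x^2⟩ ≈ 5.52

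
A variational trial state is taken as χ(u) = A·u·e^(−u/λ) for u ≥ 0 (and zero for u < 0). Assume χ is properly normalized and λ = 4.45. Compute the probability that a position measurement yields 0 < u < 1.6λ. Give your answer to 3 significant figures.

P ≈ 0.620

P = ∫_{0}^{1.6λ} |χ(u)|² du.
With A² fixed by ∫|χ|² = 1, i.e. A² = (λ^3/4)^(−1), substitute and integrate.
In terms of t = u/λ (A² and the length scale cancel between numerator and denominator), P = [∫_{0}^{1.6} t^2·e^(-2·t) dt] / [∫_{0}^{∞} t^2·e^(-2·t) dt].
With ∫ t^2·e^(-2·t) dt = -(2·t^2 + 2·t + 1)·e^(-2·t)/4 + C, the region integral is 1/4 - 233·e^(-16/5)/100 and the full one is 1/4.
This works out to P = 0.6201.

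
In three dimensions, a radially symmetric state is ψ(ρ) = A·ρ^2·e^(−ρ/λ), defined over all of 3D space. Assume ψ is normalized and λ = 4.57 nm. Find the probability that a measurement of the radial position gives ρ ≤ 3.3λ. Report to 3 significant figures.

Integrate the radial probability density 4πρ²|ψ|² over ρ ≤ 3.3λ.
Normalization gives A² = 1/(45·π·λ^7/2).
In terms of u = ρ/λ (A², 4π and the length scale all cancel between numerator and denominator), P = [∫_{0}^{3.3} u^6·e^(-2·u) du] / [∫_{0}^{∞} u^6·e^(-2·u) du].
Using ∫ u^6·e^(-2·u) du = -(4·u^6 + 12·u^5 + 30·u^4 + 60·u^3 + 90·u^2 + 90·u + 45)·e^(-2·u)/8, the numerator is ≈ 2.7515 and the denominator is 45/8.
The region integral divided by the full integral gives P = 0.4892.

P ≈ 0.489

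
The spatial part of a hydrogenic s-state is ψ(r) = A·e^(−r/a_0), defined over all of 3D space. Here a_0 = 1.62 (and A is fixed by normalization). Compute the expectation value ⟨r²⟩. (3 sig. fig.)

The expectation value is the |ψ|²-weighted average of r^2: ∫ r^2|ψ|² 4πr² dr.
The ratio of the moment integral to the normalization integral gives ⟨r²⟩ = 3·a_0^2.
Putting a_0 = 1.62 gives 7.873.

⟨r^2⟩ ≈ 7.87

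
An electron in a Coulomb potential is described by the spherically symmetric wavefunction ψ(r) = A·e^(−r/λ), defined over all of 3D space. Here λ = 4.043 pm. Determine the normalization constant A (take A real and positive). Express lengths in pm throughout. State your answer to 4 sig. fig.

The normalization condition is ∫|ψ|² 4πr² dr = 1 from 0 to ∞.
The angular integral contributes 4π, leaving ∫₀^∞ r²|ψ|² dr.
With ∫₀^∞ r^2 e^(−αr) dr = 2!/α^3, the integral (without the A² prefactor) comes out to π·λ^3.
With λ = 4.043: A² = 0.0048166 and A = 0.069402.

A ≈ 0.06940 pm^(-3/2)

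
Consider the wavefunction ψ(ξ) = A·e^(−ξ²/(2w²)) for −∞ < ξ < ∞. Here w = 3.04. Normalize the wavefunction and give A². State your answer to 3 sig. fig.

The normalization condition is ∫|ψ|² dξ = 1 from −∞ to ∞.
Differentiating ∫e^(−αξ²) dξ = √(π/α) under α to get the higher moments, ∫|ψ|² dξ = A²·(√(π)·w).
With w = 3.04: A² = 0.1856 and A = 0.4308.

A^2 ≈ 0.186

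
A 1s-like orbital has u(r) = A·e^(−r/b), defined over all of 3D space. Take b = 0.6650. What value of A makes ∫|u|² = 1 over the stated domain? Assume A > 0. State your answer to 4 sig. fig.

We need A² ∫|f|² 4πr² dr = 1, taking the integral from 0 to ∞.
(Spherical symmetry: dV = 4πr² dr.)
Recall ∫₀^∞ r^m e^(−r/β) dr = m!·β^(m+1), carrying out the integral gives A² · π·b^3.
Hence A² = 1/[π·b^3].
Substituting b = 0.6650 gives A² = 1.0824, so A = 1.0404.

A ≈ 1.040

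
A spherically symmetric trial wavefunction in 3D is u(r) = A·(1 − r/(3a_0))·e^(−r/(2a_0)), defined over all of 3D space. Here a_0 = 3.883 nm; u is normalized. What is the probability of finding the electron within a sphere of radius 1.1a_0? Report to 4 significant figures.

P ≈ 0.1660

Integrate the radial probability density 4πr²|u|² over r ≤ 1.1a_0.
Normalization gives A² = 1/(8·π·a_0^3/3).
Substituting t = r/a_0, A², 4π and the length scale all cancel in the ratio: P = ∫_{0}^{1.1} t^2·(1 - t/3)^2·e^(-t) dt / ∫_{0}^{∞} t^2·(1 - t/3)^2·e^(-t) dt.
With ∫ t^2·(1 - t/3)^2·e^(-t) dt = (-t^4 + 2·t^3 - 3·t^2 - 6·t - 6)·e^(-t)/9 + C, the region integral is ≈ 0.110694 and the full one is 2/3.
This evaluates to P = 0.16604.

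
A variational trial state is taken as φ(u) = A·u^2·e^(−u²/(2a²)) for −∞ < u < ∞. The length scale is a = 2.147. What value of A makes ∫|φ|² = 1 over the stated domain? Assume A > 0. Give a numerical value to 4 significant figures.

Require ∫ |φ|² du = 1 over the whole domain.
Differentiating ∫e^(−αu²) du = √(π/α) under α to get the higher moments, carrying out the integral gives A² · 3·√(π)·a^5/4.
Plugging in a = 2.147 yields A = 0.12841.

A ≈ 0.1284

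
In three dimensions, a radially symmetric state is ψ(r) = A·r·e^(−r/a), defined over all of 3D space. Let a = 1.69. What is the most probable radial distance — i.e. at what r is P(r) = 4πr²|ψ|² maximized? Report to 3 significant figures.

Differentiate P(r) = 4πr²|ψ|² with respect to r and set to zero.
Solving yields r = 2·a.
With a = 1.69, the most probable radial distance is 3.380.

r ≈ 3.38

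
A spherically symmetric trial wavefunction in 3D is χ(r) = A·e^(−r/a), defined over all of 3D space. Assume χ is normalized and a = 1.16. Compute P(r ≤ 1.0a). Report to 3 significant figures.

P = ∫ |χ|² 4πr² dr over r ≤ 1.0a.
The full normalization integral is A²·[π·a^3] = 1, fixing A².
In terms of u = r/a (A², 4π and the length scale all cancel between numerator and denominator), P = [∫_{0}^{1.0} u^2·e^(-2·u) du] / [∫_{0}^{∞} u^2·e^(-2·u) du].
With ∫ u^2·e^(-2·u) du = -(2·u^2 + 2·u + 1)·e^(-2·u)/4 + C, the region integral is 1/4 - 5·e^(-2)/4 and the full one is 1/4.
Taking the ratio yields P = 0.3233.

P ≈ 0.323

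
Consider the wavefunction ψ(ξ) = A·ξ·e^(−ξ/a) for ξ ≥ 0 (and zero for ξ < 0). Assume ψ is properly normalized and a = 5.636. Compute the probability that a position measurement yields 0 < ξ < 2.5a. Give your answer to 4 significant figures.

P = ∫_{0}^{2.5a} |ψ(ξ)|² dξ.
Since A² = 1/(a^3/4), this is the region integral divided by the full normalization integral.
In terms of u = ξ/a (A² and the length scale cancel between numerator and denominator), P = [∫_{0}^{2.5} u^2·e^(-2·u) du] / [∫_{0}^{∞} u^2·e^(-2·u) du].
With ∫ u^2·e^(-2·u) du = -(2·u^2 + 2·u + 1)·e^(-2·u)/4 + C, the region integral is 1/4 - 37·e^(-5)/8 and the full one is 1/4.
Taking the ratio, P = 0.87535.

P ≈ 0.8753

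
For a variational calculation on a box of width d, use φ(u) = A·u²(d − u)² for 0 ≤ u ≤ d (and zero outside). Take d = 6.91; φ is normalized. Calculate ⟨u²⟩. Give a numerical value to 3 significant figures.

The expectation value is the |φ|²-weighted average of u^2: ∫ u^2|φ|² du.
Expanding the polynomial and integrating term by term, evaluating both integrals, ⟨u²⟩ = 3·d^2/11.
Putting d = 6.91 gives 13.02.

⟨u^2⟩ ≈ 13.0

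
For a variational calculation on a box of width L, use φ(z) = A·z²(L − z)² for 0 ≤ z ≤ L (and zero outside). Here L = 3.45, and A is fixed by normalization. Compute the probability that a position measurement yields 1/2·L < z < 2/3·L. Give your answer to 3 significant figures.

|φ|² is the probability density, so P = ∫_{1/2·L}^{2/3·L} |φ|² dz.
With A² fixed by ∫|φ|² = 1, i.e. A² = (L^9/630)^(−1), substitute and integrate.
Let u = z/L; then A² and the length scale cancel, so P = ∫_{1/2}^{2/3} u^4·(1 - u)^4 du ÷ ∫_{0}^{1} u^4·(1 - u)^4 du.
With ∫ u^4·(1 - u)^4 du = u^5·(70·u^4 - 315·u^3 + 540·u^2 - 420·u + 126)/630 + C, the region integral is ≈ 0.00056374 and the full one is 1/630.
This works out to P = 0.3552.

P ≈ 0.355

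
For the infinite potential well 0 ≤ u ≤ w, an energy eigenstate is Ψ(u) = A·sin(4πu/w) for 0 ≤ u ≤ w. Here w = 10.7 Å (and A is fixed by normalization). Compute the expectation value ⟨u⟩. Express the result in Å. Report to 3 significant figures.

⟨u⟩ ≈ 5.35 Å

By definition ⟨u⟩ = ∫ u |Ψ(u)|² du.
Using sin²θ = (1 − cos 2θ)/2, since the A² factors cancel between numerator and denominator, ⟨u⟩ = w/2.
With w = 10.7, ⟨u⟩ = 5.350.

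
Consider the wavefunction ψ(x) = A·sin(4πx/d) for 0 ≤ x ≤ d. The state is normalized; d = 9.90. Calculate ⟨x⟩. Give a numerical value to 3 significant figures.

⟨x⟩ ≈ 4.95

The expectation value is the |ψ|²-weighted average of x: ∫ x|ψ|² dx.
Evaluating both integrals, ⟨x⟩ = d/2.
With d = 9.90, ⟨x⟩ = 4.950.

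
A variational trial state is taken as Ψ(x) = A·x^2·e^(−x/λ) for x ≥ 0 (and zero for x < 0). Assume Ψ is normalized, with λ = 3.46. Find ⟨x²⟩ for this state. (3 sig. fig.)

⟨x^2⟩ ≈ 89.8

The expectation value is the |Ψ|²-weighted average of x^2: ∫ x^2|Ψ|² dx.
With ∫₀^∞ x^6 e^(−αx) dx = 6!/α^7, the ratio of the moment integral to the normalization integral gives ⟨x²⟩ = 15·λ^2/2.
With λ = 3.46, ⟨x^2⟩ = 89.79.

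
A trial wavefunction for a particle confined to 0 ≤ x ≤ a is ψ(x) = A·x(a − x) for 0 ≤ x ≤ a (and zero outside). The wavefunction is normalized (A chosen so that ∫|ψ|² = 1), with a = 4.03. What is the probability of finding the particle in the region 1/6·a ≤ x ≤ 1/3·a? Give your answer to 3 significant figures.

P = ∫_{1/6·a}^{1/3·a} |ψ(x)|² dx.
The normalization integral ∫|ψ|²dx over the whole domain equals a^5/30·A², and A² cancels in the ratio.
Substituting u = x/a, A² and the length scale cancel in the ratio: P = ∫_{1/6}^{1/3} u^2·(1 - u)^2 du / ∫_{0}^{1} u^2·(1 - u)^2 du.
Using ∫ u^2·(1 - u)^2 du = u^3·(6·u^2 - 15·u + 10)/30, the numerator is ≈ 0.0058128 and the denominator is 1/30.
Taking the ratio, P = 113/648.

P ≈ 0.174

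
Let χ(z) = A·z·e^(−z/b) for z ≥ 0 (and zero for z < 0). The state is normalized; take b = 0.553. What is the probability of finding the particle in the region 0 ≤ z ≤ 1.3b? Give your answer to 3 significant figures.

P ≈ 0.482

The probability is P = ∫ |χ|² dz over [0, 1.3b].
With A² fixed by ∫|χ|² = 1, i.e. A² = (b^3/4)^(−1), substitute and integrate.
Substituting u = z/b, A² and the length scale cancel in the ratio: P = ∫_{0}^{1.3} u^2·e^(-2·u) du / ∫_{0}^{∞} u^2·e^(-2·u) du.
An antiderivative of u^2·e^(-2·u) is -(2·u^2 + 2·u + 1)·e^(-2·u)/4; evaluating from 0 to 1.3 gives 1/4 - 349·e^(-13/5)/200, while the full integral is 1/4.
Evaluating gives P = 0.4816.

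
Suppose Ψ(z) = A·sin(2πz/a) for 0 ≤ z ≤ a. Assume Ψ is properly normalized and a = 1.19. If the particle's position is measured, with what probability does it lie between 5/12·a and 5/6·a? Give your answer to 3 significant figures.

|Ψ|² is the probability density, so P = ∫_{5/12·a}^{5/6·a} |Ψ|² dz.
With A² fixed by ∫|Ψ|² = 1, i.e. A² = (a/2)^(−1), substitute and integrate.
Let u = z/a; then A² and the length scale cancel, so P = ∫_{5/12}^{5/6} sin(2·π·u)^2 du ÷ ∫_{0}^{1} sin(2·π·u)^2 du.
With ∫ sin(2·π·u)^2 du = u/2 - sin(4·π·u)/(8·π) + C, the region integral is 5/24 and the full one is 1/2.
Taking the ratio, P = 5/12.

P ≈ 0.417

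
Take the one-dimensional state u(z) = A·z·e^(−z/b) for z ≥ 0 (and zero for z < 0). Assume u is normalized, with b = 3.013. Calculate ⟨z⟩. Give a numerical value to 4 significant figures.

⟨z⟩ = ∫ z |u|² dz over the full domain.
With ∫₀^∞ z^3 e^(−αz) dz = 3!/α^4, the ratio of the moment integral to the normalization integral gives ⟨z⟩ = 3·b/2.
Putting b = 3.013 gives 4.5195.

⟨z⟩ ≈ 4.520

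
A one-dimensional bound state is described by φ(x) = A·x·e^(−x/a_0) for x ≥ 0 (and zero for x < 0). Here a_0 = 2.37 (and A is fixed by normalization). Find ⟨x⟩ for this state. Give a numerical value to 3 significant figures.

⟨x⟩ ≈ 3.56

By definition ⟨x⟩ = ∫ x |φ(x)|² dx.
With ∫₀^∞ x^3 e^(−αx) dx = 3!/α^4, the ratio of the moment integral to the normalization integral gives ⟨x⟩ = 3·a_0/2.
Putting a_0 = 2.37 gives 3.555.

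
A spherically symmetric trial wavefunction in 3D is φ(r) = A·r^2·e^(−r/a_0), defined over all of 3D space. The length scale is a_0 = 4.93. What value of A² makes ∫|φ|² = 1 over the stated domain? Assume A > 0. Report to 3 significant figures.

Normalization requires ∫|φ|² 4πr² dr = 1, integrated from 0 to ∞.
In 3D with spherical symmetry the volume element is 4πr² dr.
Using ∫₀^∞ rⁿ e^(−αr) dr = n!/αⁿ⁺¹, the integral (without the A² prefactor) comes out to 45·π·a_0^7/2.
Setting this equal to 1 gives A² = 1/(45·π·a_0^7/2).
Substituting a_0 = 4.93 gives A² = 1.999E-7, so A = 0.0004471.

A^2 ≈ 2.00E-7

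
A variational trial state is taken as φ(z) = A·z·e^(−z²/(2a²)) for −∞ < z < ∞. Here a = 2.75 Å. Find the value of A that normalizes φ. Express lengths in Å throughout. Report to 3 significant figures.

The normalization condition is ∫|φ|² dz = 1 from −∞ to ∞.
With ∫_{−∞}^{∞} z^(2m) e^(−αz²) dz = (2m−1)!!·√π / (2^m α^(m+1/2)), ∫|φ|² dz = A²·(√(π)·a^3/2).
So A² = (√(π)·a^3/2)^(−1).
Plugging in a = 2.75 yields A = 0.2329.

A ≈ 0.233 Å^(-3/2)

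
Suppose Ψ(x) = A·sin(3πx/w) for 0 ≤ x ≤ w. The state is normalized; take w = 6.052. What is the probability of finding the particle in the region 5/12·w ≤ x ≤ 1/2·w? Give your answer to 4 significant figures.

P = ∫_{5/12·w}^{1/2·w} |Ψ(x)|² dx.
With A² fixed by ∫|Ψ|² = 1, i.e. A² = (w/2)^(−1), substitute and integrate.
In terms of u = x/w (A² and the length scale cancel between numerator and denominator), P = [∫_{5/12}^{1/2} sin(3·π·u)^2 du] / [∫_{0}^{1} sin(3·π·u)^2 du].
With ∫ sin(3·π·u)^2 du = u/2 - sin(6·π·u)/(12·π) + C, the region integral is 1/(12·π) + 1/24 and the full one is 1/2.
Taking the ratio, P = (2 + π)/(12·π).

P ≈ 0.1364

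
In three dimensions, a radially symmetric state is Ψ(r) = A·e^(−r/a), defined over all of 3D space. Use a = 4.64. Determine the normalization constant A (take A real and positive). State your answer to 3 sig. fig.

We need A² ∫|f|² 4πr² dr = 1, taking the integral from 0 to ∞.
Using ∫₀^∞ rⁿ e^(−αr) dr = n!/αⁿ⁺¹, the integral (without the A² prefactor) comes out to π·a^3.
With a = 4.64: A² = 0.003186 and A = 0.05645.

A ≈ 0.0564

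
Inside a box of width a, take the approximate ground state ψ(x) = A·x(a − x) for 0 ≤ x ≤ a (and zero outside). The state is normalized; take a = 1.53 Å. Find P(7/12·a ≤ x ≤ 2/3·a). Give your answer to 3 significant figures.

The probability is P = ∫ |ψ|² dx over [7/12·a, 2/3·a].
With A² fixed by ∫|ψ|² = 1, i.e. A² = (a^5/30)^(−1), substitute and integrate.
Substituting u = x/a, A² and the length scale cancel in the ratio: P = ∫_{7/12}^{2/3} u^2·(1 - u)^2 du / ∫_{0}^{1} u^2·(1 - u)^2 du.
An antiderivative of u^2·(1 - u)^2 is u^3·(6·u^2 - 15·u + 10)/30; evaluating from 7/12 to 2/3 gives ≈ 0.0045581, while the full integral is 1/30.
Taking the ratio, P = 0.1367.

P ≈ 0.137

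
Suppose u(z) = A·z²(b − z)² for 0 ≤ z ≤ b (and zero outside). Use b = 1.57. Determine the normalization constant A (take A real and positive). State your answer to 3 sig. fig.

A ≈ 3.30

We need A² ∫|f|² dz = 1, taking the integral from 0 to b.
Expanding the polynomial and integrating term by term, ∫|u|² dz = A²·(b^9/630).
Hence A² = 1/[b^9/630].
With b = 1.57: A² = 10.87 and A = 3.297.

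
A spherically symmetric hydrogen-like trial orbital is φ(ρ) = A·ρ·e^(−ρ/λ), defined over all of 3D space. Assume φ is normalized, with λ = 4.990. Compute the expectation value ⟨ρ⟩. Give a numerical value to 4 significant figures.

⟨ρ⟩ ≈ 12.48

By definition ⟨ρ⟩ = ∫ ρ |φ(ρ)|² 4πρ² dρ.
Since the A² factors cancel between numerator and denominator, ⟨ρ⟩ = 5·λ/2.
With λ = 4.990, ⟨ρ⟩ = 12.475.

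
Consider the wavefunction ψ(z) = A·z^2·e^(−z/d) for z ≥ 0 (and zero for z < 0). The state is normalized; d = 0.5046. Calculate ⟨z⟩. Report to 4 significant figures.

⟨z⟩ ≈ 1.262

By definition ⟨z⟩ = ∫ z |ψ(z)|² dz.
Evaluating both integrals, ⟨z⟩ = 5·d/2.
With d = 0.5046, ⟨z⟩ = 1.2615.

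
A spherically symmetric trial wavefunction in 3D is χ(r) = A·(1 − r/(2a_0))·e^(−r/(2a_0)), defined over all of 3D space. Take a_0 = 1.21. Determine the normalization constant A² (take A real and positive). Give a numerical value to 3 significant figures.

A^2 ≈ 0.0225

Require ∫ |χ|² 4πr² dr = 1 over the whole domain.
∫|χ|² 4πr² dr = A²·(8·π·a_0^3).
Setting this equal to 1 gives A² = 1/(8·π·a_0^3).
With a_0 = 1.21: A² = 0.02246 and A = 0.1499.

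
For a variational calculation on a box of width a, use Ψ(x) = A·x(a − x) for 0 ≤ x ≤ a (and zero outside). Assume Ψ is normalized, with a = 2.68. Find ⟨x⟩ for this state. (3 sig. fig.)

⟨x⟩ ≈ 1.34

The expectation value is the |Ψ|²-weighted average of x: ∫ x|Ψ|² dx.
Evaluating both integrals, ⟨x⟩ = a/2.
Putting a = 2.68 gives 1.340.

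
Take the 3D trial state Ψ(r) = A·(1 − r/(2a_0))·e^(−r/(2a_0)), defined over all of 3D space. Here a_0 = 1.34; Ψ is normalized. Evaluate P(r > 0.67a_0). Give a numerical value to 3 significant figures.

P = ∫ |Ψ|² 4πr² dr over r > 0.67a_0.
Normalization gives A² = 1/(8·π·a_0^3).
In terms of u = r/a_0 (A², 4π and the length scale all cancel between numerator and denominator), P = [∫_{0.67}^{∞} u^2·(1 - u/2)^2·e^(-u) du] / [∫_{0}^{∞} u^2·(1 - u/2)^2·e^(-u) du].
With ∫ u^2·(1 - u/2)^2·e^(-u) du = -(u^4/4 + u^2 + 2·u + 2)·e^(-u) + C, the region integral is ≈ 1.9646 and the full one is 2.
Taking the ratio yields P = 0.9823.

P ≈ 0.982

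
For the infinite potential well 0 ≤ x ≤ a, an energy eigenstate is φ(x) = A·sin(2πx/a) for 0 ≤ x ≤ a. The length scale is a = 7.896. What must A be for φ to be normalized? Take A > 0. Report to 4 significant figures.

A ≈ 0.5033

Normalization requires ∫|φ|² dx = 1, integrated from 0 to a.
With ∫₀^a sin²(nπx/a) dx = a/2, ∫|φ|² dx = A²·(a/2).
Hence A² = 1/[a/2].
Plugging in a = 7.896 yields A = 0.50328.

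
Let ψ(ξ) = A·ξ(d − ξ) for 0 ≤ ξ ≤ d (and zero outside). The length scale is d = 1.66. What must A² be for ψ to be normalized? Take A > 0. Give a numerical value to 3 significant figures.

A^2 ≈ 2.38

We need A² ∫|f|² dξ = 1, taking the integral from 0 to d.
Expanding the polynomial and integrating term by term, carrying out the integral gives A² · d^5/30.
Substituting d = 1.66 gives A² = 2.380, so A = 1.543.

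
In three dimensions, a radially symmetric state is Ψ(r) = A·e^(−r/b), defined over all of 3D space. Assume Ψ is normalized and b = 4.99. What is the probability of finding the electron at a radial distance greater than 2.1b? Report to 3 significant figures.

P = ∫ |Ψ|² 4πr² dr over r > 2.1b.
Normalization gives A² = 1/(π·b^3).
Substituting u = r/b, A², 4π and the length scale all cancel in the ratio: P = ∫_{2.1}^{∞} u^2·e^(-2·u) du / ∫_{0}^{∞} u^2·e^(-2·u) du.
An antiderivative of u^2·e^(-2·u) is -(2·u^2 + 2·u + 1)·e^(-2·u)/4; evaluating from 2.1 to ∞ gives 701·e^(-21/5)/200, while the full integral is 1/4.
This evaluates to P = 0.2102.

P ≈ 0.210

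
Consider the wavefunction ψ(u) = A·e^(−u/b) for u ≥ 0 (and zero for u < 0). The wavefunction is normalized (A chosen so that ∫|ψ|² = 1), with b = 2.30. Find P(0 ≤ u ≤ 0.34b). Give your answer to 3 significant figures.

P ≈ 0.493

|ψ|² is the probability density, so P = ∫_{0}^{0.34b} |ψ|² du.
Since A² = 1/(b/2), this is the region integral divided by the full normalization integral.
Let t = u/b; then A² and the length scale cancel, so P = ∫_{0}^{0.34} e^(-2·t) dt ÷ ∫_{0}^{∞} e^(-2·t) dt.
An antiderivative of e^(-2·t) is -e^(-2·t)/2; evaluating from 0 to 0.34 gives 1/2 - e^(-17/25)/2, while the full integral is 1/2.
Taking the ratio, P = 0.4934.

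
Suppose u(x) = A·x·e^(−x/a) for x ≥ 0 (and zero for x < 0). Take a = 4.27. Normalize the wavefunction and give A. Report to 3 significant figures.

A ≈ 0.227

The normalization condition is ∫|u|² dx = 1 from 0 to ∞.
Using ∫₀^∞ xⁿ e^(−αx) dx = n!/αⁿ⁺¹, the integral (without the A² prefactor) comes out to a^3/4.
Hence A² = 1/[a^3/4].
With a = 4.27: A² = 0.05138 and A = 0.2267.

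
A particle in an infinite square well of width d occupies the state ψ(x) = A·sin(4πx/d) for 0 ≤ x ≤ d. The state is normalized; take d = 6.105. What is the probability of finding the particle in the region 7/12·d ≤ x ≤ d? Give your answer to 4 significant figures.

|ψ|² is the probability density, so P = ∫_{7/12·d}^{d} |ψ|² dx.
Since A² = 1/(d/2), this is the region integral divided by the full normalization integral.
In terms of u = x/d (A² and the length scale cancel between numerator and denominator), P = [∫_{7/12}^{1} sin(4·π·u)^2 du] / [∫_{0}^{1} sin(4·π·u)^2 du].
Using ∫ sin(4·π·u)^2 du = u/2 - sin(4·π·u)·cos(4·π·u)/(8·π), the numerator is √(3)/(32·π) + 5/24 and the denominator is 1/2.
The result is P = √(3)/(16·π) + 5/12.

P ≈ 0.4511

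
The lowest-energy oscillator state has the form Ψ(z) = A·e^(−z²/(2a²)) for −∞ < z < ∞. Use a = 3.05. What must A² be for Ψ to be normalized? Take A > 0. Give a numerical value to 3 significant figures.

We need A² ∫|f|² dz = 1, taking the integral from −∞ to ∞.
∫|Ψ|² dz = A²·(√(π)·a).
Setting this equal to 1 gives A² = 1/(√(π)·a).
Plugging in a = 3.05 yields A = 0.4301.

A^2 ≈ 0.185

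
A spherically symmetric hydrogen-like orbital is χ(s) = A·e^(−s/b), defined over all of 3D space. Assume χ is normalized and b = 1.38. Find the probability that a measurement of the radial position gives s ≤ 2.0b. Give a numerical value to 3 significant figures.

P ≈ 0.762

With dV = 4πs²ds, the probability is ∫|χ|² dV over s ≤ 2.0b.
A² is fixed by ∫₀^∞ 4πs²|χ|² ds = 1, i.e. A² = (π·b^3)^(−1).
Let u = s/b; then A², 4π and the length scale all cancel, so P = ∫_{0}^{2.0} u^2·e^(-2·u) du ÷ ∫_{0}^{∞} u^2·e^(-2·u) du.
Using ∫ u^2·e^(-2·u) du = -(2·u^2 + 2·u + 1)·e^(-2·u)/4, the numerator is 1/4 - 13·e^(-4)/4 and the denominator is 1/4.
The region integral divided by the full integral gives P = 0.7619.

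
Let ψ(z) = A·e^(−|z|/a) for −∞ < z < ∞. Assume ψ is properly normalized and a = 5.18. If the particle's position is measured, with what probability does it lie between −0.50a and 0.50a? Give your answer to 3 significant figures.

P = ∫_{−0.50a}^{0.50a} |ψ(z)|² dz.
Since A² = 1/(a), this is the region integral divided by the full normalization integral.
Both integrals are even about z = 0, so only the z ≥ 0 halves are needed (the factors of 2 cancel). Substituting u = z/a, A² and the length scale cancel in the ratio: P = ∫_{0}^{0.50} e^(-2·u) du / ∫_{0}^{∞} e^(-2·u) du.
Using ∫ e^(-2·u) du = -e^(-2·u)/2, the numerator is 1/2 - e^(-1)/2 and the denominator is 1/2.
The result is P = 0.6321.

P ≈ 0.632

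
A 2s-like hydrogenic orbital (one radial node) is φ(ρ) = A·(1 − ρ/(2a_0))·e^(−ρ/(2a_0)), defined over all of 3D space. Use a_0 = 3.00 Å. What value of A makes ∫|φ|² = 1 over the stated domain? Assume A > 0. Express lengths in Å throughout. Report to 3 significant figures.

A ≈ 0.0384 Å^(-3/2)

We need A² ∫|f|² 4πρ² dρ = 1, taking the integral from 0 to ∞.
The angular integral contributes 4π, leaving ∫₀^∞ ρ²|φ|² dρ.
With φ = A·(1 − ρ/(2a_0))·e^(−ρ/(2a_0)), the integral evaluates to A²·[8·π·a_0^3].
So A² = (8·π·a_0^3)^(−1).
Plugging in a_0 = 3.00 yields A = 0.03839.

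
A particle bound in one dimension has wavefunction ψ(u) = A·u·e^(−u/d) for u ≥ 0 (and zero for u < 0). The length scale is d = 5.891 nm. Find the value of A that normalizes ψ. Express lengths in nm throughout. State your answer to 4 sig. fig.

A ≈ 0.1399 nm^(-3/2)

Require ∫ |ψ|² du = 1 over the whole domain.
Carrying out the integral gives A² · d^3/4.
So A² = (d^3/4)^(−1).
Substituting d = 5.891 gives A² = 0.019566, so A = 0.13988.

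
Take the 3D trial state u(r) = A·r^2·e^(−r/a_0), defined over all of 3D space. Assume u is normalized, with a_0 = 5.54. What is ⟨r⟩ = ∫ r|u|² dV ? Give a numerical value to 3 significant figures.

⟨r⟩ = ∫ r |u|² 4πr² dr over the full domain.
Recall ∫₀^∞ r^m e^(−r/β) dr = m!·β^(m+1), since the A² factors cancel between numerator and denominator, ⟨r⟩ = 7·a_0/2.
With a_0 = 5.54, ⟨r⟩ = 19.39.

⟨r⟩ ≈ 19.4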